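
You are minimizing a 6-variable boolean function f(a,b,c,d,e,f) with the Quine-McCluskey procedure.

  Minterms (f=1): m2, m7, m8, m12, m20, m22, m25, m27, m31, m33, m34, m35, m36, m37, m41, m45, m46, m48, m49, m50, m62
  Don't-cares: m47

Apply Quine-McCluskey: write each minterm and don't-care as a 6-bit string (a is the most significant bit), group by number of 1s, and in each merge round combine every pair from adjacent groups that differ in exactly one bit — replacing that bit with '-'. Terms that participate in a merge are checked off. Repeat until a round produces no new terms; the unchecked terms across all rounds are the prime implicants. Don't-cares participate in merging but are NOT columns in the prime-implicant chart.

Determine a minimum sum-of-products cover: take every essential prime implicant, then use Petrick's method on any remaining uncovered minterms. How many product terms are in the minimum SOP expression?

12

Round 0: 000010✓ 000111 001000✓ 001100✓ 010100✓ 010110✓ 011001✓ 011011✓ 011111✓ 100001✓ 100010✓ 100011✓ 100100✓ 100101✓ 101001✓ 101101✓ 101110✓ 101111✓ 110000✓ 110001✓ 110010✓ 111110✓
Round 1: -00010 001-00 0101-0 011-11 0110-1 1-0001 1-0010 1-1110 10-001✓ 10-101✓ 100-01✓ 1000-1 10001- 10010- 101-01✓ 1011-1 10111- 1100-0 11000-
Round 2: 10--01
PIs = {-00010, 000111, 001-00, 0101-0, 011-11, 0110-1, 1-0001, 1-0010, 1-1110, 10--01, 1000-1, 10001-, 10010-, 1011-1, 10111-, 1100-0, 11000-}
Coverage chart:
  m2: -00010 ←essential
  m7: 000111 ←essential
  m8: 001-00 ←essential
  m12: 001-00 ←essential
  m20: 0101-0 ←essential
  m22: 0101-0 ←essential
  m25: 0110-1 ←essential
  m27: 011-11,0110-1
  m31: 011-11 ←essential
  m33: 1-0001,10--01,1000-1
  m34: -00010,1-0010,10001-
  m35: 1000-1,10001-
  m36: 10010- ←essential
  m37: 10--01,10010-
  m41: 10--01 ←essential
  m45: 10--01,1011-1
  m46: 1-1110,10111-
  m48: 1100-0,11000-
  m49: 1-0001,11000-
  m50: 1-0010,1100-0
  m62: 1-1110 ←essential
Essential: -00010, 000111, 001-00, 0101-0, 011-11, 0110-1, 1-1110, 10--01, 10010-
Petrick residual → 1-0001, 1000-1, 1100-0
Min cover (12 terms): b'c'd'ef' + a'b'c'def + a'b'ce'f' + a'bc'df' + a'bcef + a'bcd'f + ac'd'e'f + acdef' + ab'e'f + ab'c'd'f + ab'c'de' + abc'd'f'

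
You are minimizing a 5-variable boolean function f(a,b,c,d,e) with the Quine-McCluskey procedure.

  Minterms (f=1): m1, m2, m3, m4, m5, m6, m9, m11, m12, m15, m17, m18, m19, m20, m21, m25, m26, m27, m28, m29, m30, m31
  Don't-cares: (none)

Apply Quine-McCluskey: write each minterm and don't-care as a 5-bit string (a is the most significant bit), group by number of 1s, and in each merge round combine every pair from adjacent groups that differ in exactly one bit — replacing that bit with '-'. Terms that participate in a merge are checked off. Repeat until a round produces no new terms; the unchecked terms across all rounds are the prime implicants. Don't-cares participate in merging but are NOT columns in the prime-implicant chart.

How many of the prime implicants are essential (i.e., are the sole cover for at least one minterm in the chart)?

3

size-2^0 implicants → 00001(✓)  00010(✓)  00011(✓)  00100(✓)  00101(✓)  00110(✓)  01001(✓)  01011(✓)  01100(✓)  01111(✓)  10001(✓)  10010(✓)  10011(✓)  10100(✓)  10101(✓)  11001(✓)  11010(✓)  11011(✓)  11100(✓)  11101(✓)  11110(✓)  11111(✓)
size-2^1 implicants → -0001(✓)  -0010(✓)  -0011(✓)  -0100(✓)  -0101(✓)  -1001(✓)  -1011(✓)  -1100(✓)  -1111(✓)  0-001(✓)  0-011(✓)  0-100(✓)  00-01(✓)  00-10  000-1(✓)  0001-(✓)  001-0  0010-(✓)  01-11(✓)  010-1(✓)  1-001(✓)  1-010(✓)  1-011(✓)  1-100(✓)  1-101(✓)  10-01(✓)  100-1(✓)  1001-(✓)  1010-(✓)  11-01(✓)  11-10(✓)  11-11(✓)  110-1(✓)  1101-(✓)  111-0(✓)  111-1(✓)  1110-(✓)  1111-(✓)
size-2^2 implicants → --001(✓)  --011(✓)  --100  -0-01  -00-1(✓)  -001-  -010-  -1-11  -10-1(✓)  0-0-1(✓)  1--01  1-0-1(✓)  1-01-  1-10-  11--1  11-1-  111--
size-2^3 implicants → --0-1
Unchecked terms (primes): --0-1, --100, -0-01, -001-, -010-, -1-11, 00-10, 001-0, 1--01, 1-01-, 1-10-, 11--1, 11-1-, 111--
Minterm coverage:
  m1 ⊆ --0-1,-0-01
  m2 ⊆ -001-,00-10
  m3 ⊆ --0-1,-001-
  m4 ⊆ --100,-010-,001-0
  m5 ⊆ -0-01,-010-
  m6 ⊆ 00-10,001-0
  m9 ⊆ --0-1 [E]
  m11 ⊆ --0-1,-1-11
  m12 ⊆ --100 [E]
  m15 ⊆ -1-11 [E]
  m17 ⊆ --0-1,-0-01,1--01
  m18 ⊆ -001-,1-01-
  m19 ⊆ --0-1,-001-,1-01-
  m20 ⊆ --100,-010-,1-10-
  m21 ⊆ -0-01,-010-,1--01,1-10-
  m25 ⊆ --0-1,1--01,11--1
  m26 ⊆ 1-01-,11-1-
  m27 ⊆ --0-1,-1-11,1-01-,11--1,11-1-
  m28 ⊆ --100,1-10-,111--
  m29 ⊆ 1--01,1-10-,11--1,111--
  m30 ⊆ 11-1-,111--
  m31 ⊆ -1-11,11--1,11-1-,111--
E = {--0-1, --100, -1-11}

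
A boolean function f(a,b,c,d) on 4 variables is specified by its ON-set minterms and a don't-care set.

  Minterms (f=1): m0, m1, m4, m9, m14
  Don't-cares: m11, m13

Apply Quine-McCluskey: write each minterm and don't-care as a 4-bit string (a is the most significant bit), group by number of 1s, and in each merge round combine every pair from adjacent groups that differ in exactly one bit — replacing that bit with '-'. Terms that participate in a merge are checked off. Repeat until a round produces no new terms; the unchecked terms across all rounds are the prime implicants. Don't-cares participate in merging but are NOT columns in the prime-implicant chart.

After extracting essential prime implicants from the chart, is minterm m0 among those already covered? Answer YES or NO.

[col 0] 0000*, 0001*, 0100*, 1001*, 1011*, 1101*, 1110
[col 1] -001, 0-00, 000-, 1-01, 10-1
Prime implicants: -001, 0-00, 000-, 1-01, 10-1, 1110
PI chart (minterm → PIs covering it):
  0 | 0-00,000-
  1 | -001,000-
  4 | 0-00  (sole → essential)
  9 | -001,1-01,10-1
  14 | 1110  (sole → essential)
Essential prime implicants: 0-00, 1110

YES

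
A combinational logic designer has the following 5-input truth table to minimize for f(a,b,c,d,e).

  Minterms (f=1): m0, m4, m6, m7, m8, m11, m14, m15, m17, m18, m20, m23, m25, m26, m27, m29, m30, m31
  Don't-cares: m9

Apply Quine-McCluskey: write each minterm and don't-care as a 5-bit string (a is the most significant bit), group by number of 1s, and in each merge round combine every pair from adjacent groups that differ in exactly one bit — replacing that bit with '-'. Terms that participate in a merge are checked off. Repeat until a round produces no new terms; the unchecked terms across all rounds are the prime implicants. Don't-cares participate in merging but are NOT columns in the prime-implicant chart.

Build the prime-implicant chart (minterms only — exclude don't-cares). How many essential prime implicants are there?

5

size-2^0 implicants → 00000(✓)  00100(✓)  00110(✓)  00111(✓)  01000(✓)  01001(✓)  01011(✓)  01110(✓)  01111(✓)  10001(✓)  10010(✓)  10100(✓)  10111(✓)  11001(✓)  11010(✓)  11011(✓)  11101(✓)  11110(✓)  11111(✓)
size-2^1 implicants → -0100  -0111(✓)  -1001(✓)  -1011(✓)  -1110(✓)  -1111(✓)  0-000  0-110(✓)  0-111(✓)  00-00  001-0  0011-(✓)  01-11(✓)  010-1(✓)  0100-  0111-(✓)  1-001  1-010  1-111(✓)  11-01(✓)  11-10(✓)  11-11(✓)  110-1(✓)  1101-(✓)  111-1(✓)  1111-(✓)
size-2^2 implicants → --111  -1-11  -10-1  -111-  0-11-  11--1  11-1-
Unchecked terms (primes): --111, -0100, -1-11, -10-1, -111-, 0-000, 0-11-, 00-00, 001-0, 0100-, 1-001, 1-010, 11--1, 11-1-
Minterm coverage:
  m0 ⊆ 0-000,00-00
  m4 ⊆ -0100,00-00,001-0
  m6 ⊆ 0-11-,001-0
  m7 ⊆ --111,0-11-
  m8 ⊆ 0-000,0100-
  m11 ⊆ -1-11,-10-1
  m14 ⊆ -111-,0-11-
  m15 ⊆ --111,-1-11,-111-,0-11-
  m17 ⊆ 1-001 [E]
  m18 ⊆ 1-010 [E]
  m20 ⊆ -0100 [E]
  m23 ⊆ --111 [E]
  m25 ⊆ -10-1,1-001,11--1
  m26 ⊆ 1-010,11-1-
  m27 ⊆ -1-11,-10-1,11--1,11-1-
  m29 ⊆ 11--1 [E]
  m30 ⊆ -111-,11-1-
  m31 ⊆ --111,-1-11,-111-,11--1,11-1-
E = {--111, -0100, 1-001, 1-010, 11--1}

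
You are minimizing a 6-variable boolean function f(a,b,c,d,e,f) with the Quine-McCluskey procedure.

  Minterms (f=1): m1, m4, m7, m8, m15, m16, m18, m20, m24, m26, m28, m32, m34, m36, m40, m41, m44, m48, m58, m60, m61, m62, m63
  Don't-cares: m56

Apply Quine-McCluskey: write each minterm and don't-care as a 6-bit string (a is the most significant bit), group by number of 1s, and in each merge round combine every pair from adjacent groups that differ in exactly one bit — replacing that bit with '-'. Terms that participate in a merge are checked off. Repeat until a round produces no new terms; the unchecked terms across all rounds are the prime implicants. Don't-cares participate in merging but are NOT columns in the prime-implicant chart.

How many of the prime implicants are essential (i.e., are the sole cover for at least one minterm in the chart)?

7

[col 0] 000001, 000100*, 000111*, 001000*, 001111*, 010000*, 010010*, 010100*, 011000*, 011010*, 011100*, 100000*, 100010*, 100100*, 101000*, 101001*, 101100*, 110000*, 111000*, 111010*, 111100*, 111101*, 111110*, 111111*
[col 1] -00100, -01000*, -10000*, -11000*, -11010*, -11100*, 0-0100, 0-1000*, 00-111, 01-000*, 01-010*, 01-100*, 010-00*, 0100-0*, 011-00*, 0110-0*, 1-0000*, 1-1000*, 1-1100*, 10-000*, 10-100*, 100-00*, 1000-0, 101-00*, 10100-, 11-000*, 111-00*, 111-10*, 1110-0*, 1111-0*, 1111-1*, 11110-*, 11111-*
[col 2] --1000, -1-000, -11-00, -110-0, 01--00, 01-0-0, 1--000, 1-1-00, 10--00, 111--0, 1111--
Prime implicants: --1000, -00100, -1-000, -11-00, -110-0, 0-0100, 00-111, 000001, 01--00, 01-0-0, 1--000, 1-1-00, 10--00, 1000-0, 10100-, 111--0, 1111--
PI chart (minterm → PIs covering it):
  1 | 000001  (sole → essential)
  4 | -00100,0-0100
  7 | 00-111  (sole → essential)
  8 | --1000  (sole → essential)
  15 | 00-111  (sole → essential)
  16 | -1-000,01--00,01-0-0
  18 | 01-0-0  (sole → essential)
  20 | 0-0100,01--00
  24 | --1000,-1-000,-11-00,-110-0,01--00,01-0-0
  26 | -110-0,01-0-0
  28 | -11-00,01--00
  32 | 1--000,10--00,1000-0
  34 | 1000-0  (sole → essential)
  36 | -00100,10--00
  40 | --1000,1--000,1-1-00,10--00,10100-
  41 | 10100-  (sole → essential)
  44 | 1-1-00,10--00
  48 | -1-000,1--000
  58 | -110-0,111--0
  60 | -11-00,1-1-00,111--0,1111--
  61 | 1111--  (sole → essential)
  62 | 111--0,1111--
  63 | 1111--  (sole → essential)
Essential prime implicants: --1000, 00-111, 000001, 01-0-0, 1000-0, 10100-, 1111--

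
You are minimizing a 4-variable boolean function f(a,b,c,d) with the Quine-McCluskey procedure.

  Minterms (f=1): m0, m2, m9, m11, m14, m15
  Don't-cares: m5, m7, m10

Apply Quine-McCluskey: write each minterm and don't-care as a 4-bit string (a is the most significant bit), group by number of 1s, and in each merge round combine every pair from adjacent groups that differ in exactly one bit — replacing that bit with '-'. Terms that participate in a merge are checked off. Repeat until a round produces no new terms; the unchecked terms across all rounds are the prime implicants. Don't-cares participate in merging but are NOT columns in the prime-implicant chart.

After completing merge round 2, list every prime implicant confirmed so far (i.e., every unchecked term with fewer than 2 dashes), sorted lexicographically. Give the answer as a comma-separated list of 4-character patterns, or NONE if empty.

Round 0: 0000✓ 0010✓ 0101✓ 0111✓ 1001✓ 1010✓ 1011✓ 1110✓ 1111✓
Round 1: -010 -111 00-0 01-1 1-10✓ 1-11✓ 10-1 101-✓ 111-✓
Round 2: 1-1-
PIs = {-010, -111, 00-0, 01-1, 1-1-, 10-1}

-010, -111, 00-0, 01-1, 10-1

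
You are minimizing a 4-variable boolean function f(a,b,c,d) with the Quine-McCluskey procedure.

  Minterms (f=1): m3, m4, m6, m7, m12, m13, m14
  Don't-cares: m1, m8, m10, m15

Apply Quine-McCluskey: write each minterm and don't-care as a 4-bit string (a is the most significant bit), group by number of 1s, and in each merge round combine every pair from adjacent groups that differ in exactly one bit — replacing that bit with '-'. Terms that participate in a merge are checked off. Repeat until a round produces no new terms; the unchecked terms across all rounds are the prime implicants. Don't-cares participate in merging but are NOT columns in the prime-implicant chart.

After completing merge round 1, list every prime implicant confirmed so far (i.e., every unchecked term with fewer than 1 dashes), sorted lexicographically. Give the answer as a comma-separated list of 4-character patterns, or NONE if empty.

Round 0: 0001✓ 0011✓ 0100✓ 0110✓ 0111✓ 1000✓ 1010✓ 1100✓ 1101✓ 1110✓ 1111✓
Round 1: -100✓ -110✓ -111✓ 0-11 00-1 01-0✓ 011-✓ 1-00✓ 1-10✓ 10-0✓ 11-0✓ 11-1✓ 110-✓ 111-✓
Round 2: -1-0 -11- 1--0 11--
PIs = {-1-0, -11-, 0-11, 00-1, 1--0, 11--}

NONE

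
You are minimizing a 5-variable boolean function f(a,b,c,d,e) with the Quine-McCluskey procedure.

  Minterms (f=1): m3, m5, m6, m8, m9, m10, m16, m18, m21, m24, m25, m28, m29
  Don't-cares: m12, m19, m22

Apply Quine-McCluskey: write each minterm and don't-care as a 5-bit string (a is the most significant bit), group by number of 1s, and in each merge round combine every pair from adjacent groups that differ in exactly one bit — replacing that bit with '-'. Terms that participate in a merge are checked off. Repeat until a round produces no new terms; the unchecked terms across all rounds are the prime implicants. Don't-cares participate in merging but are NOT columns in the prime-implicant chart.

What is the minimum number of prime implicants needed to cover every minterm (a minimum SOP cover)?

Round 0: 00011✓ 00101✓ 00110✓ 01000✓ 01001✓ 01010✓ 01100✓ 10000✓ 10010✓ 10011✓ 10101✓ 10110✓ 11000✓ 11001✓ 11100✓ 11101✓
Round 1: -0011 -0101 -0110 -1000✓ -1001✓ -1100✓ 01-00✓ 010-0 0100-✓ 1-000 1-101 10-10 100-0 1001- 11-00✓ 11-01✓ 1100-✓ 1110-✓
Round 2: -1-00 -100- 11-0-
PIs = {-0011, -0101, -0110, -1-00, -100-, 010-0, 1-000, 1-101, 10-10, 100-0, 1001-, 11-0-}
Coverage chart:
  m3: -0011 ←essential
  m5: -0101 ←essential
  m6: -0110 ←essential
  m8: -1-00,-100-,010-0
  m9: -100- ←essential
  m10: 010-0 ←essential
  m16: 1-000,100-0
  m18: 10-10,100-0,1001-
  m21: -0101,1-101
  m24: -1-00,-100-,1-000,11-0-
  m25: -100-,11-0-
  m28: -1-00,11-0-
  m29: 1-101,11-0-
Essential: -0011, -0101, -0110, -100-, 010-0
Petrick residual → 100-0, 11-0-
Min cover (7 terms): b'c'de + b'cd'e + b'cde' + bc'd' + a'bc'e' + ab'c'e' + abd'

7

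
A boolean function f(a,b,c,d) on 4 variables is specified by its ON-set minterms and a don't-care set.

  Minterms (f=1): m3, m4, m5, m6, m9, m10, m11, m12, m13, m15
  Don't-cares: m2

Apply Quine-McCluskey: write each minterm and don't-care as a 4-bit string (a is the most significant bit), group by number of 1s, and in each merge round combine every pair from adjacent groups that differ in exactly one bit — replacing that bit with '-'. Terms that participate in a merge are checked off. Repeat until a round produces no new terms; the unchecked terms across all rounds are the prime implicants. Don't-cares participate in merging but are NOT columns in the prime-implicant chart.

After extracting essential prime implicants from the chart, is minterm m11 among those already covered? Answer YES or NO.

Round 0: 0010✓ 0011✓ 0100✓ 0101✓ 0110✓ 1001✓ 1010✓ 1011✓ 1100✓ 1101✓ 1111✓
Round 1: -010✓ -011✓ -100✓ -101✓ 0-10 001-✓ 01-0 010-✓ 1-01✓ 1-11✓ 10-1✓ 101-✓ 11-1✓ 110-✓
Round 2: -01- -10- 1--1
PIs = {-01-, -10-, 0-10, 01-0, 1--1}
Coverage chart:
  m3: -01- ←essential
  m4: -10-,01-0
  m5: -10- ←essential
  m6: 0-10,01-0
  m9: 1--1 ←essential
  m10: -01- ←essential
  m11: -01-,1--1
  m12: -10- ←essential
  m13: -10-,1--1
  m15: 1--1 ←essential
Essential: -01-, -10-, 1--1

YES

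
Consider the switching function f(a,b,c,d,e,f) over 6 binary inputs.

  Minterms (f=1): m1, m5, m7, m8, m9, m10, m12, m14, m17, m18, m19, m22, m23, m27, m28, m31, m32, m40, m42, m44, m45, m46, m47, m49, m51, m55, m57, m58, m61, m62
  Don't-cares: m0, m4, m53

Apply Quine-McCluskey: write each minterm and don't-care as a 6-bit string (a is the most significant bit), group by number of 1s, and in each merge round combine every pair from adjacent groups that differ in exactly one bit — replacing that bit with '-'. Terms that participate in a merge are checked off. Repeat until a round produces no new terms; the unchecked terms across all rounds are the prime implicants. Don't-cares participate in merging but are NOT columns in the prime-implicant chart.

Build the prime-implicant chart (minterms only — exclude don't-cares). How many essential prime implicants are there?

[col 0] 000000*, 000001*, 000100*, 000101*, 000111*, 001000*, 001001*, 001010*, 001100*, 001110*, 010001*, 010010*, 010011*, 010110*, 010111*, 011011*, 011100*, 011111*, 100000*, 101000*, 101010*, 101100*, 101101*, 101110*, 101111*, 110001*, 110011*, 110101*, 110111*, 111001*, 111010*, 111101*, 111110*
[col 1] -00000*, -01000*, -01010*, -01100*, -01110*, -10001*, -10011*, -10111*, 0-0001, 0-0111, 0-1100, 00-000*, 00-001*, 00-100*, 000-00*, 000-01*, 00000-*, 0001-1, 00010-*, 001-00*, 001-10*, 0010-0*, 00100-*, 0011-0*, 01-011*, 01-111*, 010-10*, 010-11*, 0100-1*, 01001-*, 01011-*, 011-11*, 1-1010*, 1-1101, 1-1110*, 10-000*, 101-00*, 101-10*, 1010-0*, 1011-0*, 1011-1*, 10110-*, 10111-*, 11-001*, 11-101*, 110-01*, 110-11*, 1100-1*, 1101-1*, 111-01*, 111-10*
[col 2] -0-000, -01-00*, -01-10*, -010-0*, -011-0*, -10-11, -100-1, 00--00, 00-00-, 000-0-, 001--0*, 01--11, 010-1-, 1-1-10, 101--0*, 1011--, 11--01, 110--1
[col 3] -01--0
Prime implicants: -0-000, -01--0, -10-11, -100-1, 0-0001, 0-0111, 0-1100, 00--00, 00-00-, 000-0-, 0001-1, 01--11, 010-1-, 1-1-10, 1-1101, 1011--, 11--01, 110--1
PI chart (minterm → PIs covering it):
  1 | 0-0001,00-00-,000-0-
  5 | 000-0-,0001-1
  7 | 0-0111,0001-1
  8 | -0-000,-01--0,00--00,00-00-
  9 | 00-00-  (sole → essential)
  10 | -01--0  (sole → essential)
  12 | -01--0,0-1100,00--00
  14 | -01--0  (sole → essential)
  17 | -100-1,0-0001
  18 | 010-1-  (sole → essential)
  19 | -10-11,-100-1,01--11,010-1-
  22 | 010-1-  (sole → essential)
  23 | -10-11,0-0111,01--11,010-1-
  27 | 01--11  (sole → essential)
  28 | 0-1100  (sole → essential)
  31 | 01--11  (sole → essential)
  32 | -0-000  (sole → essential)
  40 | -0-000,-01--0
  42 | -01--0,1-1-10
  44 | -01--0,1011--
  45 | 1-1101,1011--
  46 | -01--0,1-1-10,1011--
  47 | 1011--  (sole → essential)
  49 | -100-1,11--01,110--1
  51 | -10-11,-100-1,110--1
  55 | -10-11,110--1
  57 | 11--01  (sole → essential)
  58 | 1-1-10  (sole → essential)
  61 | 1-1101,11--01
  62 | 1-1-10  (sole → essential)
Essential prime implicants: -0-000, -01--0, 0-1100, 00-00-, 01--11, 010-1-, 1-1-10, 1011--, 11--01

9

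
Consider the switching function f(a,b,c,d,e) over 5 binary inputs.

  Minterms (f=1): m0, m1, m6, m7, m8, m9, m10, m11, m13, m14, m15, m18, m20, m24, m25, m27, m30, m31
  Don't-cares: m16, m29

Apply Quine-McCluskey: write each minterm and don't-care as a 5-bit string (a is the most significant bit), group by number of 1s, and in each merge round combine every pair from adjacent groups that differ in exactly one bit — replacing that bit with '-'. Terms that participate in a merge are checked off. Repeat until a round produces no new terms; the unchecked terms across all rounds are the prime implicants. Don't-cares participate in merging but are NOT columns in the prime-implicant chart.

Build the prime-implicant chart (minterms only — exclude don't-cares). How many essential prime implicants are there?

[col 0] 00000*, 00001*, 00110*, 00111*, 01000*, 01001*, 01010*, 01011*, 01101*, 01110*, 01111*, 10000*, 10010*, 10100*, 11000*, 11001*, 11011*, 11101*, 11110*, 11111*
[col 1] -0000*, -1000*, -1001*, -1011*, -1101*, -1110*, -1111*, 0-000*, 0-001*, 0-110*, 0-111*, 0000-*, 0011-*, 01-01*, 01-10*, 01-11*, 010-0*, 010-1*, 0100-*, 0101-*, 011-1*, 0111-*, 1-000*, 10-00, 100-0, 11-01*, 11-11*, 110-1*, 1100-*, 111-1*, 1111-*
[col 2] --000, -1-01*, -1-11*, -10-1*, -100-, -11-1*, -111-, 0-00-, 0-11-, 01--1*, 01-1-, 010--, 11--1*
[col 3] -1--1
Prime implicants: --000, -1--1, -100-, -111-, 0-00-, 0-11-, 01-1-, 010--, 10-00, 100-0
PI chart (minterm → PIs covering it):
  0 | --000,0-00-
  1 | 0-00-  (sole → essential)
  6 | 0-11-  (sole → essential)
  7 | 0-11-  (sole → essential)
  8 | --000,-100-,0-00-,010--
  9 | -1--1,-100-,0-00-,010--
  10 | 01-1-,010--
  11 | -1--1,01-1-,010--
  13 | -1--1  (sole → essential)
  14 | -111-,0-11-,01-1-
  15 | -1--1,-111-,0-11-,01-1-
  18 | 100-0  (sole → essential)
  20 | 10-00  (sole → essential)
  24 | --000,-100-
  25 | -1--1,-100-
  27 | -1--1  (sole → essential)
  30 | -111-  (sole → essential)
  31 | -1--1,-111-
Essential prime implicants: -1--1, -111-, 0-00-, 0-11-, 10-00, 100-0

6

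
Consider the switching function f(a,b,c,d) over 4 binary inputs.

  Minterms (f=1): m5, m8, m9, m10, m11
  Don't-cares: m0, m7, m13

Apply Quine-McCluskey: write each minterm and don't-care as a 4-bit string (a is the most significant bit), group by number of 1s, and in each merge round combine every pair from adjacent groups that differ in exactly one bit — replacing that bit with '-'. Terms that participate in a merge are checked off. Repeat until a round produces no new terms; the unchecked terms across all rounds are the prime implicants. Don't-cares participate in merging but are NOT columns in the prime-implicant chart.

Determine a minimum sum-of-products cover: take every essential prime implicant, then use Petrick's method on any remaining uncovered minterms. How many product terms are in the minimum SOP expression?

[col 0] 0000*, 0101*, 0111*, 1000*, 1001*, 1010*, 1011*, 1101*
[col 1] -000, -101, 01-1, 1-01, 10-0*, 10-1*, 100-*, 101-*
[col 2] 10--
Prime implicants: -000, -101, 01-1, 1-01, 10--
PI chart (minterm → PIs covering it):
  5 | -101,01-1
  8 | -000,10--
  9 | 1-01,10--
  10 | 10--  (sole → essential)
  11 | 10--  (sole → essential)
Essential prime implicants: 10--
Petrick residual → -101
Minimum SOP uses 2 PIs: bc'd + ab'

2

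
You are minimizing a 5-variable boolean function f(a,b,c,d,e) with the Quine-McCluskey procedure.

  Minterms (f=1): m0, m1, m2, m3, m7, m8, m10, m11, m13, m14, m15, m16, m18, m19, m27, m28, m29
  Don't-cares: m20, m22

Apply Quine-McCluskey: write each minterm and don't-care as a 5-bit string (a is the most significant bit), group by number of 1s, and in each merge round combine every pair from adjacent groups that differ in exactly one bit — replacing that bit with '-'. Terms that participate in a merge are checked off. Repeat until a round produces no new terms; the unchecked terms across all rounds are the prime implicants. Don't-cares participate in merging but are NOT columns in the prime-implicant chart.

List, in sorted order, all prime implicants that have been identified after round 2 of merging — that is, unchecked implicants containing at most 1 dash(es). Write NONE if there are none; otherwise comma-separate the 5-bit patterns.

Round 0: 00000✓ 00001✓ 00010✓ 00011✓ 00111✓ 01000✓ 01010✓ 01011✓ 01101✓ 01110✓ 01111✓ 10000✓ 10010✓ 10011✓ 10100✓ 10110✓ 11011✓ 11100✓ 11101✓
Round 1: -0000✓ -0010✓ -0011✓ -1011✓ -1101 0-000✓ 0-010✓ 0-011✓ 0-111✓ 00-11✓ 000-0✓ 000-1✓ 0000-✓ 0001-✓ 01-10✓ 01-11✓ 010-0✓ 0101-✓ 011-1 0111-✓ 1-011✓ 1-100 10-00✓ 10-10✓ 100-0✓ 1001-✓ 101-0✓ 1110-
Round 2: --011 -00-0 -001- 0--11 0-0-0 0-01- 000-- 01-1- 10--0
PIs = {--011, -00-0, -001-, -1101, 0--11, 0-0-0, 0-01-, 000--, 01-1-, 011-1, 1-100, 10--0, 1110-}

-1101, 011-1, 1-100, 1110-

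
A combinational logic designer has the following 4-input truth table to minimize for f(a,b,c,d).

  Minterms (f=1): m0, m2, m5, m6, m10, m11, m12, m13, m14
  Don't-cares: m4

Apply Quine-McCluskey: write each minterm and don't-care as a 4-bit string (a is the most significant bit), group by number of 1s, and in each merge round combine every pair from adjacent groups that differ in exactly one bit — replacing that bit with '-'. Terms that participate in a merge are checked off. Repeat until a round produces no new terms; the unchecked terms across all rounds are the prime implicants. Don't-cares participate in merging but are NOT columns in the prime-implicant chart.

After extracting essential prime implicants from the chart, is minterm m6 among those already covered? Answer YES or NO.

size-2^0 implicants → 0000(✓)  0010(✓)  0100(✓)  0101(✓)  0110(✓)  1010(✓)  1011(✓)  1100(✓)  1101(✓)  1110(✓)
size-2^1 implicants → -010(✓)  -100(✓)  -101(✓)  -110(✓)  0-00(✓)  0-10(✓)  00-0(✓)  01-0(✓)  010-(✓)  1-10(✓)  101-  11-0(✓)  110-(✓)
size-2^2 implicants → --10  -1-0  -10-  0--0
Unchecked terms (primes): --10, -1-0, -10-, 0--0, 101-
Minterm coverage:
  m0 ⊆ 0--0 [E]
  m2 ⊆ --10,0--0
  m5 ⊆ -10- [E]
  m6 ⊆ --10,-1-0,0--0
  m10 ⊆ --10,101-
  m11 ⊆ 101- [E]
  m12 ⊆ -1-0,-10-
  m13 ⊆ -10- [E]
  m14 ⊆ --10,-1-0
E = {-10-, 0--0, 101-}

YES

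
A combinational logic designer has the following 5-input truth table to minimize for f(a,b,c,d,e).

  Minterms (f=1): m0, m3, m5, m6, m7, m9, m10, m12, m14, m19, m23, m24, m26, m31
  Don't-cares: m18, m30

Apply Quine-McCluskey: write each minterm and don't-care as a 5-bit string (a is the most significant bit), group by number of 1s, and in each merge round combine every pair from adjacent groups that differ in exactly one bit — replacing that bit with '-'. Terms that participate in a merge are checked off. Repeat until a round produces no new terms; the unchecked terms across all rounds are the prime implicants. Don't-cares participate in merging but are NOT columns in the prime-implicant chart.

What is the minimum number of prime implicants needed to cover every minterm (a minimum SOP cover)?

size-2^0 implicants → 00000  00011(✓)  00101(✓)  00110(✓)  00111(✓)  01001  01010(✓)  01100(✓)  01110(✓)  10010(✓)  10011(✓)  10111(✓)  11000(✓)  11010(✓)  11110(✓)  11111(✓)
size-2^1 implicants → -0011(✓)  -0111(✓)  -1010(✓)  -1110(✓)  0-110  00-11(✓)  001-1  0011-  01-10(✓)  011-0  1-010  1-111  10-11(✓)  1001-  11-10(✓)  110-0  1111-
size-2^2 implicants → -0-11  -1-10
Unchecked terms (primes): -0-11, -1-10, 0-110, 00000, 001-1, 0011-, 01001, 011-0, 1-010, 1-111, 1001-, 110-0, 1111-
Minterm coverage:
  m0 ⊆ 00000 [E]
  m3 ⊆ -0-11 [E]
  m5 ⊆ 001-1 [E]
  m6 ⊆ 0-110,0011-
  m7 ⊆ -0-11,001-1,0011-
  m9 ⊆ 01001 [E]
  m10 ⊆ -1-10 [E]
  m12 ⊆ 011-0 [E]
  m14 ⊆ -1-10,0-110,011-0
  m19 ⊆ -0-11,1001-
  m23 ⊆ -0-11,1-111
  m24 ⊆ 110-0 [E]
  m26 ⊆ -1-10,1-010,110-0
  m31 ⊆ 1-111,1111-
E = {-0-11, -1-10, 00000, 001-1, 01001, 011-0, 110-0}
Petrick residual → 0-110, 1-111
Cover = b'de + bde' + a'cde' + a'b'c'd'e' + a'b'ce + a'bc'd'e + a'bce' + acde + abc'e'  |cover|=9

9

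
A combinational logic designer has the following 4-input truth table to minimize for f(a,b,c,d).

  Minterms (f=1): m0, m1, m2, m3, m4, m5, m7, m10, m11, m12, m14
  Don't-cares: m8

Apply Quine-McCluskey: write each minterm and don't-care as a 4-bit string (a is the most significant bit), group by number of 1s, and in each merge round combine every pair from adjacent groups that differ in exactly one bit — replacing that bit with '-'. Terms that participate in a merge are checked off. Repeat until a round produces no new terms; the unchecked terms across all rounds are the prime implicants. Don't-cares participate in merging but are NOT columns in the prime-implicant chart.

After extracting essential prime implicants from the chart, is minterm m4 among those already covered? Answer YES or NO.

NO

size-2^0 implicants → 0000(✓)  0001(✓)  0010(✓)  0011(✓)  0100(✓)  0101(✓)  0111(✓)  1000(✓)  1010(✓)  1011(✓)  1100(✓)  1110(✓)
size-2^1 implicants → -000(✓)  -010(✓)  -011(✓)  -100(✓)  0-00(✓)  0-01(✓)  0-11(✓)  00-0(✓)  00-1(✓)  000-(✓)  001-(✓)  01-1(✓)  010-(✓)  1-00(✓)  1-10(✓)  10-0(✓)  101-(✓)  11-0(✓)
size-2^2 implicants → --00  -0-0  -01-  0--1  0-0-  00--  1--0
Unchecked terms (primes): --00, -0-0, -01-, 0--1, 0-0-, 00--, 1--0
Minterm coverage:
  m0 ⊆ --00,-0-0,0-0-,00--
  m1 ⊆ 0--1,0-0-,00--
  m2 ⊆ -0-0,-01-,00--
  m3 ⊆ -01-,0--1,00--
  m4 ⊆ --00,0-0-
  m5 ⊆ 0--1,0-0-
  m7 ⊆ 0--1 [E]
  m10 ⊆ -0-0,-01-,1--0
  m11 ⊆ -01- [E]
  m12 ⊆ --00,1--0
  m14 ⊆ 1--0 [E]
E = {-01-, 0--1, 1--0}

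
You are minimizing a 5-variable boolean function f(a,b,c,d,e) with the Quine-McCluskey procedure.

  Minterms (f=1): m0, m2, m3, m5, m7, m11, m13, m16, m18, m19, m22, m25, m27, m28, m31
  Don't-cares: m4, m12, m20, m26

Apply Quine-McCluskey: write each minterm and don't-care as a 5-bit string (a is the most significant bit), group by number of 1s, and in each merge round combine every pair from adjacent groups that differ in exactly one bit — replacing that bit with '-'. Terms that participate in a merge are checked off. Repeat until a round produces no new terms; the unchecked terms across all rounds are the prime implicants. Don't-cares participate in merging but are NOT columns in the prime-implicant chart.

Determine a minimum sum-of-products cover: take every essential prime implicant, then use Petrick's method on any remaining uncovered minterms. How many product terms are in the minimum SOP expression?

8

[col 0] 00000*, 00010*, 00011*, 00100*, 00101*, 00111*, 01011*, 01100*, 01101*, 10000*, 10010*, 10011*, 10100*, 10110*, 11001*, 11010*, 11011*, 11100*, 11111*
[col 1] -0000*, -0010*, -0011*, -0100*, -1011*, -1100*, 0-011*, 0-100*, 0-101*, 00-00*, 00-11, 000-0*, 0001-*, 001-1, 0010-*, 0110-*, 1-010*, 1-011*, 1-100*, 10-00*, 10-10*, 100-0*, 1001-*, 101-0*, 11-11, 110-1, 1101-*
[col 2] --011, --100, -0-00, -00-0, -001-, 0-10-, 1-01-, 10--0
Prime implicants: --011, --100, -0-00, -00-0, -001-, 0-10-, 00-11, 001-1, 1-01-, 10--0, 11-11, 110-1
PI chart (minterm → PIs covering it):
  0 | -0-00,-00-0
  2 | -00-0,-001-
  3 | --011,-001-,00-11
  5 | 0-10-,001-1
  7 | 00-11,001-1
  11 | --011  (sole → essential)
  13 | 0-10-  (sole → essential)
  16 | -0-00,-00-0,10--0
  18 | -00-0,-001-,1-01-,10--0
  19 | --011,-001-,1-01-
  22 | 10--0  (sole → essential)
  25 | 110-1  (sole → essential)
  27 | --011,1-01-,11-11,110-1
  28 | --100  (sole → essential)
  31 | 11-11  (sole → essential)
Essential prime implicants: --011, --100, 0-10-, 10--0, 11-11, 110-1
Petrick residual → -00-0, 00-11
Minimum SOP uses 8 PIs: c'de + cd'e' + b'c'e' + a'cd' + a'b'de + ab'e' + abde + abc'e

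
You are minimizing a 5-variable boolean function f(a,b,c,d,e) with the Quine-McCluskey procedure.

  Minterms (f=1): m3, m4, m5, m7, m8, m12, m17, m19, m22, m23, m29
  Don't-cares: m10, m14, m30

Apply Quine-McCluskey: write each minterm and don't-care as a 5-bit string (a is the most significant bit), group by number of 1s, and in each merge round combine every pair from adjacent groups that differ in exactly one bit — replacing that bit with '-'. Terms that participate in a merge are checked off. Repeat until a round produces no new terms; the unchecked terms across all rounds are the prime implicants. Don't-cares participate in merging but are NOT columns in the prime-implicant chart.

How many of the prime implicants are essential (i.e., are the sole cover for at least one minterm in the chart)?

4

[col 0] 00011*, 00100*, 00101*, 00111*, 01000*, 01010*, 01100*, 01110*, 10001*, 10011*, 10110*, 10111*, 11101, 11110*
[col 1] -0011*, -0111*, -1110, 0-100, 00-11*, 001-1, 0010-, 01-00*, 01-10*, 010-0*, 011-0*, 1-110, 10-11*, 100-1, 1011-
[col 2] -0-11, 01--0
Prime implicants: -0-11, -1110, 0-100, 001-1, 0010-, 01--0, 1-110, 100-1, 1011-, 11101
PI chart (minterm → PIs covering it):
  3 | -0-11  (sole → essential)
  4 | 0-100,0010-
  5 | 001-1,0010-
  7 | -0-11,001-1
  8 | 01--0  (sole → essential)
  12 | 0-100,01--0
  17 | 100-1  (sole → essential)
  19 | -0-11,100-1
  22 | 1-110,1011-
  23 | -0-11,1011-
  29 | 11101  (sole → essential)
Essential prime implicants: -0-11, 01--0, 100-1, 11101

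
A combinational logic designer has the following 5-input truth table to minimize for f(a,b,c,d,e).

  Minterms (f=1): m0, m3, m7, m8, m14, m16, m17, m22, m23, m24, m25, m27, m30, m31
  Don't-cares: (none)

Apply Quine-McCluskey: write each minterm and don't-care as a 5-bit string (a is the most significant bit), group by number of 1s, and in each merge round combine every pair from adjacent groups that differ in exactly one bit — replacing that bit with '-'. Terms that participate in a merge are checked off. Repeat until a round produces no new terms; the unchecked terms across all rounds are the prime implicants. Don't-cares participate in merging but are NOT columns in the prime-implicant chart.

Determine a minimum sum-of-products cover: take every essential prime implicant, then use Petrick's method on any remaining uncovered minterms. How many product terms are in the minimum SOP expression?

size-2^0 implicants → 00000(✓)  00011(✓)  00111(✓)  01000(✓)  01110(✓)  10000(✓)  10001(✓)  10110(✓)  10111(✓)  11000(✓)  11001(✓)  11011(✓)  11110(✓)  11111(✓)
size-2^1 implicants → -0000(✓)  -0111  -1000(✓)  -1110  0-000(✓)  00-11  1-000(✓)  1-001(✓)  1-110(✓)  1-111(✓)  1000-(✓)  1011-(✓)  11-11  110-1  1100-(✓)  1111-(✓)
size-2^2 implicants → --000  1-00-  1-11-
Unchecked terms (primes): --000, -0111, -1110, 00-11, 1-00-, 1-11-, 11-11, 110-1
Minterm coverage:
  m0 ⊆ --000 [E]
  m3 ⊆ 00-11 [E]
  m7 ⊆ -0111,00-11
  m8 ⊆ --000 [E]
  m14 ⊆ -1110 [E]
  m16 ⊆ --000,1-00-
  m17 ⊆ 1-00- [E]
  m22 ⊆ 1-11- [E]
  m23 ⊆ -0111,1-11-
  m24 ⊆ --000,1-00-
  m25 ⊆ 1-00-,110-1
  m27 ⊆ 11-11,110-1
  m30 ⊆ -1110,1-11-
  m31 ⊆ 1-11-,11-11
E = {--000, -1110, 00-11, 1-00-, 1-11-}
Petrick residual → 11-11
Cover = c'd'e' + bcde' + a'b'de + ac'd' + acd + abde  |cover|=6

6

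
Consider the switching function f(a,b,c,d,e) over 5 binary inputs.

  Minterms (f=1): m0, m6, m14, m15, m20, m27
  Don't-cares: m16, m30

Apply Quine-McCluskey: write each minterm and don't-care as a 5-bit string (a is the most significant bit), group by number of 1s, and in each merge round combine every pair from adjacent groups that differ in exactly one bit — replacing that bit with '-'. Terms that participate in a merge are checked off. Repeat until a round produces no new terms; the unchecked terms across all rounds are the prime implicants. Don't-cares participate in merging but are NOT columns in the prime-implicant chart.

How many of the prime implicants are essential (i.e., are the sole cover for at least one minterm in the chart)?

5

[col 0] 00000*, 00110*, 01110*, 01111*, 10000*, 10100*, 11011, 11110*
[col 1] -0000, -1110, 0-110, 0111-, 10-00
Prime implicants: -0000, -1110, 0-110, 0111-, 10-00, 11011
PI chart (minterm → PIs covering it):
  0 | -0000  (sole → essential)
  6 | 0-110  (sole → essential)
  14 | -1110,0-110,0111-
  15 | 0111-  (sole → essential)
  20 | 10-00  (sole → essential)
  27 | 11011  (sole → essential)
Essential prime implicants: -0000, 0-110, 0111-, 10-00, 11011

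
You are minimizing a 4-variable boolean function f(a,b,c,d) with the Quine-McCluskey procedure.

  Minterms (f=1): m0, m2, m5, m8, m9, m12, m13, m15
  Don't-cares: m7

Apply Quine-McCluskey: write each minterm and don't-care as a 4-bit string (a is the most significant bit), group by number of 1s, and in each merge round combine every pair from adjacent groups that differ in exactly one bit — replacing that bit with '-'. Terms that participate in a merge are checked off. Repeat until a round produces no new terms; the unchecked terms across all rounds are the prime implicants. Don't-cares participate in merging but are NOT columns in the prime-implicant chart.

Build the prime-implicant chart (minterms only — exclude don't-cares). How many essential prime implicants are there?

size-2^0 implicants → 0000(✓)  0010(✓)  0101(✓)  0111(✓)  1000(✓)  1001(✓)  1100(✓)  1101(✓)  1111(✓)
size-2^1 implicants → -000  -101(✓)  -111(✓)  00-0  01-1(✓)  1-00(✓)  1-01(✓)  100-(✓)  11-1(✓)  110-(✓)
size-2^2 implicants → -1-1  1-0-
Unchecked terms (primes): -000, -1-1, 00-0, 1-0-
Minterm coverage:
  m0 ⊆ -000,00-0
  m2 ⊆ 00-0 [E]
  m5 ⊆ -1-1 [E]
  m8 ⊆ -000,1-0-
  m9 ⊆ 1-0- [E]
  m12 ⊆ 1-0- [E]
  m13 ⊆ -1-1,1-0-
  m15 ⊆ -1-1 [E]
E = {-1-1, 00-0, 1-0-}

3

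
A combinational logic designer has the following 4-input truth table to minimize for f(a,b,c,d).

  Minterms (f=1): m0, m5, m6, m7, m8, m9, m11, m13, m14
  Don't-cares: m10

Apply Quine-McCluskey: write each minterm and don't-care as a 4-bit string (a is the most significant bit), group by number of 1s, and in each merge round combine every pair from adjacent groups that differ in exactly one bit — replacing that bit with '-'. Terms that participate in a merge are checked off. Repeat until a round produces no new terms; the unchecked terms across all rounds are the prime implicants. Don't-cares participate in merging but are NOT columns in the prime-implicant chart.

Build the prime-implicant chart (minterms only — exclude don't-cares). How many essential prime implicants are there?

Round 0: 0000✓ 0101✓ 0110✓ 0111✓ 1000✓ 1001✓ 1010✓ 1011✓ 1101✓ 1110✓
Round 1: -000 -101 -110 01-1 011- 1-01 1-10 10-0✓ 10-1✓ 100-✓ 101-✓
Round 2: 10--
PIs = {-000, -101, -110, 01-1, 011-, 1-01, 1-10, 10--}
Coverage chart:
  m0: -000 ←essential
  m5: -101,01-1
  m6: -110,011-
  m7: 01-1,011-
  m8: -000,10--
  m9: 1-01,10--
  m11: 10-- ←essential
  m13: -101,1-01
  m14: -110,1-10
Essential: -000, 10--

2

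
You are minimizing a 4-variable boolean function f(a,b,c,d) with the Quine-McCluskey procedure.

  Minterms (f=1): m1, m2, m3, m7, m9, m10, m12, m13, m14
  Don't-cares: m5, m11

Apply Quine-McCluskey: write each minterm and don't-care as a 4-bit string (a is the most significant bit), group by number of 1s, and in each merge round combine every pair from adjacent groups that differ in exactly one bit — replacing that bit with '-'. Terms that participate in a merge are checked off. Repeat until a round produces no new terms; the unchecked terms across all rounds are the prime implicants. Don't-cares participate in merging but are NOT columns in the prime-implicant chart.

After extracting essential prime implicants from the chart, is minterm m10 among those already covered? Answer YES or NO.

Round 0: 0001✓ 0010✓ 0011✓ 0101✓ 0111✓ 1001✓ 1010✓ 1011✓ 1100✓ 1101✓ 1110✓
Round 1: -001✓ -010✓ -011✓ -101✓ 0-01✓ 0-11✓ 00-1✓ 001-✓ 01-1✓ 1-01✓ 1-10 10-1✓ 101-✓ 11-0 110-
Round 2: --01 -0-1 -01- 0--1
PIs = {--01, -0-1, -01-, 0--1, 1-10, 11-0, 110-}
Coverage chart:
  m1: --01,-0-1,0--1
  m2: -01- ←essential
  m3: -0-1,-01-,0--1
  m7: 0--1 ←essential
  m9: --01,-0-1
  m10: -01-,1-10
  m12: 11-0,110-
  m13: --01,110-
  m14: 1-10,11-0
Essential: -01-, 0--1

YES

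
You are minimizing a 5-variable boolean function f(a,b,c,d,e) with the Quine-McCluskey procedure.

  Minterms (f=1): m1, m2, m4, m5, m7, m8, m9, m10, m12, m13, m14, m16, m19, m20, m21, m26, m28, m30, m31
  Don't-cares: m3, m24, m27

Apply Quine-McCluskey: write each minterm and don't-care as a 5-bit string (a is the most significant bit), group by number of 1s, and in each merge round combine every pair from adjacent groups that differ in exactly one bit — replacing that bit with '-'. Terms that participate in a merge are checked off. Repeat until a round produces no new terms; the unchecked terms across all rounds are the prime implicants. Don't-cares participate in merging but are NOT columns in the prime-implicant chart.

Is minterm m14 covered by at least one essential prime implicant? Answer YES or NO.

Round 0: 00001✓ 00010✓ 00011✓ 00100✓ 00101✓ 00111✓ 01000✓ 01001✓ 01010✓ 01100✓ 01101✓ 01110✓ 10000✓ 10011✓ 10100✓ 10101✓ 11000✓ 11010✓ 11011✓ 11100✓ 11110✓ 11111✓
Round 1: -0011 -0100✓ -0101✓ -1000✓ -1010✓ -1100✓ -1110✓ 0-001✓ 0-010 0-100✓ 0-101✓ 00-01✓ 00-11✓ 000-1✓ 0001- 001-1✓ 0010-✓ 01-00✓ 01-01✓ 01-10✓ 010-0✓ 0100-✓ 011-0✓ 0110-✓ 1-000✓ 1-011 1-100✓ 10-00✓ 1010-✓ 11-00✓ 11-10✓ 11-11✓ 110-0✓ 1101-✓ 111-0✓ 1111-✓
Round 2: --100 -010- -1-00✓ -1-10✓ -10-0✓ -11-0✓ 0--01 0-10- 00--1 01--0✓ 01-0- 1--00 11--0✓ 11-1-
Round 3: -1--0
PIs = {--100, -0011, -010-, -1--0, 0--01, 0-010, 0-10-, 00--1, 0001-, 01-0-, 1--00, 1-011, 11-1-}
Coverage chart:
  m1: 0--01,00--1
  m2: 0-010,0001-
  m4: --100,-010-,0-10-
  m5: -010-,0--01,0-10-,00--1
  m7: 00--1 ←essential
  m8: -1--0,01-0-
  m9: 0--01,01-0-
  m10: -1--0,0-010
  m12: --100,-1--0,0-10-,01-0-
  m13: 0--01,0-10-,01-0-
  m14: -1--0 ←essential
  m16: 1--00 ←essential
  m19: -0011,1-011
  m20: --100,-010-,1--00
  m21: -010- ←essential
  m26: -1--0,11-1-
  m28: --100,-1--0,1--00
  m30: -1--0,11-1-
  m31: 11-1- ←essential
Essential: -010-, -1--0, 00--1, 1--00, 11-1-

YES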